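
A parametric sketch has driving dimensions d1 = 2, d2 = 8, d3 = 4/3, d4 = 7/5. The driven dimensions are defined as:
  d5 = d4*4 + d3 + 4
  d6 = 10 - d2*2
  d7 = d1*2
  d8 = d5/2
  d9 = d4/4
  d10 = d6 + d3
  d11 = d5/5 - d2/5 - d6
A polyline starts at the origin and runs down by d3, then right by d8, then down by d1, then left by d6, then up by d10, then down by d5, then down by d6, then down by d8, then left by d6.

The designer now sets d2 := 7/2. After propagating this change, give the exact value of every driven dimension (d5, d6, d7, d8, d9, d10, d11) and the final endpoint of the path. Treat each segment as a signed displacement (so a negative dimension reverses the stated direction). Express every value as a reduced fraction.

d5 = 164/15
d6 = 3
d7 = 4
d8 = 82/15
d9 = 7/20
d10 = 13/3
d11 = -227/150
endpoint = (-8/15, -92/5)

Apply edit: d2 := 7/2
  d5 = d4*4 + d3 + 4 = 164/15
  d6 = 10 - d2*2 = 3
  d7 = d1*2 = 4
  d8 = d5/2 = 82/15
  d9 = d4/4 = 7/20
  d10 = d6 + d3 = 13/3
  d11 = d5/5 - d2/5 - d6 = -227/150
Walk from origin (0, 0):
  seg 1: down by d3 = 4/3 → (0, -4/3)
  seg 2: right by d8 = 82/15 → (82/15, -4/3)
  seg 3: down by d1 = 2 → (82/15, -10/3)
  seg 4: left by d6 = 3 → (37/15, -10/3)
  seg 5: up by d10 = 13/3 → (37/15, 1)
  seg 6: down by d5 = 164/15 → (37/15, -149/15)
  seg 7: down by d6 = 3 → (37/15, -194/15)
  seg 8: down by d8 = 82/15 → (37/15, -92/5)
  seg 9: left by d6 = 3 → (-8/15, -92/5)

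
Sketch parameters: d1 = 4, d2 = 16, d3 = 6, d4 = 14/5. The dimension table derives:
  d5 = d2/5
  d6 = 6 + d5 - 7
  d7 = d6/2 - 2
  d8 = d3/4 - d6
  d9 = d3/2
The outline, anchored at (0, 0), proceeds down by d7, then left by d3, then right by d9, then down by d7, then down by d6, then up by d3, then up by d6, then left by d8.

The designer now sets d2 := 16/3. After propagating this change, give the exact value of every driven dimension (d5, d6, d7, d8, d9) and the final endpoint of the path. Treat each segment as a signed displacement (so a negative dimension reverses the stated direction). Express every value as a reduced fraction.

d5 = 16/15
d6 = 1/15
d7 = -59/30
d8 = 43/30
d9 = 3
endpoint = (-133/30, 149/15)

Apply edit: d2 := 16/3
  d5 = d2/5 = 16/15
  d6 = 6 + d5 - 7 = 1/15
  d7 = d6/2 - 2 = -59/30
  d8 = d3/4 - d6 = 43/30
  d9 = d3/2 = 3
Walk from origin (0, 0):
  seg 1: down by d7 = -59/30 → (0, 59/30)
  seg 2: left by d3 = 6 → (-6, 59/30)
  seg 3: right by d9 = 3 → (-3, 59/30)
  seg 4: down by d7 = -59/30 → (-3, 59/15)
  seg 5: down by d6 = 1/15 → (-3, 58/15)
  seg 6: up by d3 = 6 → (-3, 148/15)
  seg 7: up by d6 = 1/15 → (-3, 149/15)
  seg 8: left by d8 = 43/30 → (-133/30, 149/15)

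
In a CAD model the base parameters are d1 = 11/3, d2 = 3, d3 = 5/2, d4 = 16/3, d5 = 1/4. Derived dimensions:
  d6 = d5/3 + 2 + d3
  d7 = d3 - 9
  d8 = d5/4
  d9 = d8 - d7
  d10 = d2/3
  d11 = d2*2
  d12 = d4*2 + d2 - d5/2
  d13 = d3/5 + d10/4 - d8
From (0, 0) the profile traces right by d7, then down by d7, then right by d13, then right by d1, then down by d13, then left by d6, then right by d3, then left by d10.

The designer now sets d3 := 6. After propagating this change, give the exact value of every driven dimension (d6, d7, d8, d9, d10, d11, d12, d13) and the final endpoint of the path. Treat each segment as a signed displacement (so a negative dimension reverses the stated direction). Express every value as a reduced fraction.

d6 = 97/12
d7 = -3
d8 = 1/16
d9 = 49/16
d10 = 1
d11 = 6
d12 = 325/24
d13 = 111/80
endpoint = (-247/240, 129/80)

Apply edit: d3 := 6
  d6 = d5/3 + 2 + d3 = 97/12
  d7 = d3 - 9 = -3
  d8 = d5/4 = 1/16
  d9 = d8 - d7 = 49/16
  d10 = d2/3 = 1
  d11 = d2*2 = 6
  d12 = d4*2 + d2 - d5/2 = 325/24
  d13 = d3/5 + d10/4 - d8 = 111/80
Walk from origin (0, 0):
  seg 1: right by d7 = -3 → (-3, 0)
  seg 2: down by d7 = -3 → (-3, 3)
  seg 3: right by d13 = 111/80 → (-129/80, 3)
  seg 4: right by d1 = 11/3 → (493/240, 3)
  seg 5: down by d13 = 111/80 → (493/240, 129/80)
  seg 6: left by d6 = 97/12 → (-1447/240, 129/80)
  seg 7: right by d3 = 6 → (-7/240, 129/80)
  seg 8: left by d10 = 1 → (-247/240, 129/80)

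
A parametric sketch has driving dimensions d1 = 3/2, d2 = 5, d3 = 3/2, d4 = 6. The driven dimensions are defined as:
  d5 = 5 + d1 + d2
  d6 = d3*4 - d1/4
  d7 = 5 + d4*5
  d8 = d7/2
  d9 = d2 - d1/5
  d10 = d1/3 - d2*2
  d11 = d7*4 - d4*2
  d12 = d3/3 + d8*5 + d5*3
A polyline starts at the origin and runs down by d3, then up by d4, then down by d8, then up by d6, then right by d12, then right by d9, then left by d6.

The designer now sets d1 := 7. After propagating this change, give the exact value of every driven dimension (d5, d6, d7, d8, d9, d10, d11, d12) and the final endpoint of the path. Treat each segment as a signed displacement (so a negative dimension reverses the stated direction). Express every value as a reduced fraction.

Apply edit: d1 := 7
  d5 = 5 + d1 + d2 = 17
  d6 = d3*4 - d1/4 = 17/4
  d7 = 5 + d4*5 = 35
  d8 = d7/2 = 35/2
  d9 = d2 - d1/5 = 18/5
  d10 = d1/3 - d2*2 = -23/3
  d11 = d7*4 - d4*2 = 128
  d12 = d3/3 + d8*5 + d5*3 = 139
Walk from origin (0, 0):
  seg 1: down by d3 = 3/2 → (0, -3/2)
  seg 2: up by d4 = 6 → (0, 9/2)
  seg 3: down by d8 = 35/2 → (0, -13)
  seg 4: up by d6 = 17/4 → (0, -35/4)
  seg 5: right by d12 = 139 → (139, -35/4)
  seg 6: right by d9 = 18/5 → (713/5, -35/4)
  seg 7: left by d6 = 17/4 → (2767/20, -35/4)

d5 = 17
d6 = 17/4
d7 = 35
d8 = 35/2
d9 = 18/5
d10 = -23/3
d11 = 128
d12 = 139
endpoint = (2767/20, -35/4)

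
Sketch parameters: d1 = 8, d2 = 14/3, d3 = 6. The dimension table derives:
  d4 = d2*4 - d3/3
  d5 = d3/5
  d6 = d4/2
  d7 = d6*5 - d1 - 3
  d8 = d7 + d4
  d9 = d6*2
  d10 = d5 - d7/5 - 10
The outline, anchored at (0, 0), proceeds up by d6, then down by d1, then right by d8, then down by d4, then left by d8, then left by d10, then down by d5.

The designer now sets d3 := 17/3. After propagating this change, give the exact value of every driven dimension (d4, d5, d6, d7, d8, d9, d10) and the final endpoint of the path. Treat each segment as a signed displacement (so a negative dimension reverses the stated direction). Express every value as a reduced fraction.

Apply edit: d3 := 17/3
  d4 = d2*4 - d3/3 = 151/9
  d5 = d3/5 = 17/15
  d6 = d4/2 = 151/18
  d7 = d6*5 - d1 - 3 = 557/18
  d8 = d7 + d4 = 859/18
  d9 = d6*2 = 151/9
  d10 = d5 - d7/5 - 10 = -271/18
Walk from origin (0, 0):
  seg 1: up by d6 = 151/18 → (0, 151/18)
  seg 2: down by d1 = 8 → (0, 7/18)
  seg 3: right by d8 = 859/18 → (859/18, 7/18)
  seg 4: down by d4 = 151/9 → (859/18, -295/18)
  seg 5: left by d8 = 859/18 → (0, -295/18)
  seg 6: left by d10 = -271/18 → (271/18, -295/18)
  seg 7: down by d5 = 17/15 → (271/18, -1577/90)

d4 = 151/9
d5 = 17/15
d6 = 151/18
d7 = 557/18
d8 = 859/18
d9 = 151/9
d10 = -271/18
endpoint = (271/18, -1577/90)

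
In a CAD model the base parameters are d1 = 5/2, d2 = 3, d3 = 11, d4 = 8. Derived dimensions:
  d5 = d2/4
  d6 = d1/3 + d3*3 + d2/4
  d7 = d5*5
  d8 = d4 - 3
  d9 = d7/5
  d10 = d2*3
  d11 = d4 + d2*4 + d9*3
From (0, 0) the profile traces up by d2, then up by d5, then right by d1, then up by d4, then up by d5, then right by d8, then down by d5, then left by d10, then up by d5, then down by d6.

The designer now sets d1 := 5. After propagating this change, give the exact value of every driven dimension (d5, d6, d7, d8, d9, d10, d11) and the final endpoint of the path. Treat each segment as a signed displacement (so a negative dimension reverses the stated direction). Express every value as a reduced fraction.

Apply edit: d1 := 5
  d5 = d2/4 = 3/4
  d6 = d1/3 + d3*3 + d2/4 = 425/12
  d7 = d5*5 = 15/4
  d8 = d4 - 3 = 5
  d9 = d7/5 = 3/4
  d10 = d2*3 = 9
  d11 = d4 + d2*4 + d9*3 = 89/4
Walk from origin (0, 0):
  seg 1: up by d2 = 3 → (0, 3)
  seg 2: up by d5 = 3/4 → (0, 15/4)
  seg 3: right by d1 = 5 → (5, 15/4)
  seg 4: up by d4 = 8 → (5, 47/4)
  seg 5: up by d5 = 3/4 → (5, 25/2)
  seg 6: right by d8 = 5 → (10, 25/2)
  seg 7: down by d5 = 3/4 → (10, 47/4)
  seg 8: left by d10 = 9 → (1, 47/4)
  seg 9: up by d5 = 3/4 → (1, 25/2)
  seg 10: down by d6 = 425/12 → (1, -275/12)

d5 = 3/4
d6 = 425/12
d7 = 15/4
d8 = 5
d9 = 3/4
d10 = 9
d11 = 89/4
endpoint = (1, -275/12)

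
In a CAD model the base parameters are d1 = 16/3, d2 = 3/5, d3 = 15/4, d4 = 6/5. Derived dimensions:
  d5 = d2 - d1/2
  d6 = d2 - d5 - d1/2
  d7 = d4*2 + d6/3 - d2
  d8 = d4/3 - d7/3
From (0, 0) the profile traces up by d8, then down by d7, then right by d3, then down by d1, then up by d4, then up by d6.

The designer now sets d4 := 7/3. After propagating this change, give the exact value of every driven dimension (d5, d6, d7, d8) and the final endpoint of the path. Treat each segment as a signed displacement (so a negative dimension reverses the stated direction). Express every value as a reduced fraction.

Apply edit: d4 := 7/3
  d5 = d2 - d1/2 = -31/15
  d6 = d2 - d5 - d1/2 = 0
  d7 = d4*2 + d6/3 - d2 = 61/15
  d8 = d4/3 - d7/3 = -26/45
Walk from origin (0, 0):
  seg 1: up by d8 = -26/45 → (0, -26/45)
  seg 2: down by d7 = 61/15 → (0, -209/45)
  seg 3: right by d3 = 15/4 → (15/4, -209/45)
  seg 4: down by d1 = 16/3 → (15/4, -449/45)
  seg 5: up by d4 = 7/3 → (15/4, -344/45)
  seg 6: up by d6 = 0 → (15/4, -344/45)

d5 = -31/15
d6 = 0
d7 = 61/15
d8 = -26/45
endpoint = (15/4, -344/45)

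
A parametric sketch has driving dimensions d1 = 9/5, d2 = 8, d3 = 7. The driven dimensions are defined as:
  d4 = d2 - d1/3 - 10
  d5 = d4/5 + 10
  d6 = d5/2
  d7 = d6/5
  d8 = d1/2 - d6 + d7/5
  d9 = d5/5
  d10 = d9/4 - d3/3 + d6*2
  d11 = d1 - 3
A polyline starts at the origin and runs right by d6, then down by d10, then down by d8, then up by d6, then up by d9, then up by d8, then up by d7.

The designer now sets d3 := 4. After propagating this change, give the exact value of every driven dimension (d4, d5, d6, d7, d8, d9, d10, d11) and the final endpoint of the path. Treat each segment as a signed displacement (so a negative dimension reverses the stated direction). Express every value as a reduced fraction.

d4 = -13/5
d5 = 237/25
d6 = 237/50
d7 = 237/250
d8 = -4563/1250
d9 = 237/125
d10 = 12931/1500
d11 = -6/5
endpoint = (237/50, -311/300)

Apply edit: d3 := 4
  d4 = d2 - d1/3 - 10 = -13/5
  d5 = d4/5 + 10 = 237/25
  d6 = d5/2 = 237/50
  d7 = d6/5 = 237/250
  d8 = d1/2 - d6 + d7/5 = -4563/1250
  d9 = d5/5 = 237/125
  d10 = d9/4 - d3/3 + d6*2 = 12931/1500
  d11 = d1 - 3 = -6/5
Walk from origin (0, 0):
  seg 1: right by d6 = 237/50 → (237/50, 0)
  seg 2: down by d10 = 12931/1500 → (237/50, -12931/1500)
  seg 3: down by d8 = -4563/1250 → (237/50, -37277/7500)
  seg 4: up by d6 = 237/50 → (237/50, -1727/7500)
  seg 5: up by d9 = 237/125 → (237/50, 12493/7500)
  seg 6: up by d8 = -4563/1250 → (237/50, -2977/1500)
  seg 7: up by d7 = 237/250 → (237/50, -311/300)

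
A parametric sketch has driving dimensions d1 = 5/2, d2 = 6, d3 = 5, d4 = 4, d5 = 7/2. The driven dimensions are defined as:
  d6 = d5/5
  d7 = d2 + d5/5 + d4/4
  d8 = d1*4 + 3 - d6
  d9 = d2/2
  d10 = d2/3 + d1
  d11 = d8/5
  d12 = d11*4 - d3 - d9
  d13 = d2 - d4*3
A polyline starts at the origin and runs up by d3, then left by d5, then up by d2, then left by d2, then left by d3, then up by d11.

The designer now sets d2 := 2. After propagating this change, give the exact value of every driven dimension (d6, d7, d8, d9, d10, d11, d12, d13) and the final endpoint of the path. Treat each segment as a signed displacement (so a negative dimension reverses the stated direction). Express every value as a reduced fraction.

Apply edit: d2 := 2
  d6 = d5/5 = 7/10
  d7 = d2 + d5/5 + d4/4 = 37/10
  d8 = d1*4 + 3 - d6 = 123/10
  d9 = d2/2 = 1
  d10 = d2/3 + d1 = 19/6
  d11 = d8/5 = 123/50
  d12 = d11*4 - d3 - d9 = 96/25
  d13 = d2 - d4*3 = -10
Walk from origin (0, 0):
  seg 1: up by d3 = 5 → (0, 5)
  seg 2: left by d5 = 7/2 → (-7/2, 5)
  seg 3: up by d2 = 2 → (-7/2, 7)
  seg 4: left by d2 = 2 → (-11/2, 7)
  seg 5: left by d3 = 5 → (-21/2, 7)
  seg 6: up by d11 = 123/50 → (-21/2, 473/50)

d6 = 7/10
d7 = 37/10
d8 = 123/10
d9 = 1
d10 = 19/6
d11 = 123/50
d12 = 96/25
d13 = -10
endpoint = (-21/2, 473/50)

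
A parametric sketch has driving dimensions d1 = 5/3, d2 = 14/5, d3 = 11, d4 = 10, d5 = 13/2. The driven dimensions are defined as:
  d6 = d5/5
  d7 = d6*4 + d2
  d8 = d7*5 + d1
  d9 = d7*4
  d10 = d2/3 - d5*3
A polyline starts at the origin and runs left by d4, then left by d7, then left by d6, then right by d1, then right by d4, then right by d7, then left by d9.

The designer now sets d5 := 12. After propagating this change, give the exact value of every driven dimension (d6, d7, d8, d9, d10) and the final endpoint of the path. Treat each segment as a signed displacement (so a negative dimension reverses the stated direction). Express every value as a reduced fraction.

Apply edit: d5 := 12
  d6 = d5/5 = 12/5
  d7 = d6*4 + d2 = 62/5
  d8 = d7*5 + d1 = 191/3
  d9 = d7*4 = 248/5
  d10 = d2/3 - d5*3 = -526/15
Walk from origin (0, 0):
  seg 1: left by d4 = 10 → (-10, 0)
  seg 2: left by d7 = 62/5 → (-112/5, 0)
  seg 3: left by d6 = 12/5 → (-124/5, 0)
  seg 4: right by d1 = 5/3 → (-347/15, 0)
  seg 5: right by d4 = 10 → (-197/15, 0)
  seg 6: right by d7 = 62/5 → (-11/15, 0)
  seg 7: left by d9 = 248/5 → (-151/3, 0)

d6 = 12/5
d7 = 62/5
d8 = 191/3
d9 = 248/5
d10 = -526/15
endpoint = (-151/3, 0)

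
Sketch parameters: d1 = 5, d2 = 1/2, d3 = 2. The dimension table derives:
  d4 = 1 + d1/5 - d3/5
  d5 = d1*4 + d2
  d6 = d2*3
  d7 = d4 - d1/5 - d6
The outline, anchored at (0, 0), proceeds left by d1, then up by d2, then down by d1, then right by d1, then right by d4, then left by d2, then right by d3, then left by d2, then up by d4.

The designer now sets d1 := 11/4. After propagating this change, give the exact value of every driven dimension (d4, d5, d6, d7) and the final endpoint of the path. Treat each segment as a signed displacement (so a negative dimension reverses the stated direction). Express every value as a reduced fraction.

d4 = 23/20
d5 = 23/2
d6 = 3/2
d7 = -9/10
endpoint = (43/20, -11/10)

Apply edit: d1 := 11/4
  d4 = 1 + d1/5 - d3/5 = 23/20
  d5 = d1*4 + d2 = 23/2
  d6 = d2*3 = 3/2
  d7 = d4 - d1/5 - d6 = -9/10
Walk from origin (0, 0):
  seg 1: left by d1 = 11/4 → (-11/4, 0)
  seg 2: up by d2 = 1/2 → (-11/4, 1/2)
  seg 3: down by d1 = 11/4 → (-11/4, -9/4)
  seg 4: right by d1 = 11/4 → (0, -9/4)
  seg 5: right by d4 = 23/20 → (23/20, -9/4)
  seg 6: left by d2 = 1/2 → (13/20, -9/4)
  seg 7: right by d3 = 2 → (53/20, -9/4)
  seg 8: left by d2 = 1/2 → (43/20, -9/4)
  seg 9: up by d4 = 23/20 → (43/20, -11/10)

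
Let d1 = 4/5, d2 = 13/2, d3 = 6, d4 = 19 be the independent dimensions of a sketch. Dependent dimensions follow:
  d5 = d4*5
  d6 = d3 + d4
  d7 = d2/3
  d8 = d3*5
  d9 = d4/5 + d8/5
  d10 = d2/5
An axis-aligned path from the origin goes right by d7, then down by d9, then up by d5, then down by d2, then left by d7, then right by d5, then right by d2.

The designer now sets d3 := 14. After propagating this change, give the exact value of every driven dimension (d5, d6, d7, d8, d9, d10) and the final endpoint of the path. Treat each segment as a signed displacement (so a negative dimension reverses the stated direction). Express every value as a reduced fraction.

Apply edit: d3 := 14
  d5 = d4*5 = 95
  d6 = d3 + d4 = 33
  d7 = d2/3 = 13/6
  d8 = d3*5 = 70
  d9 = d4/5 + d8/5 = 89/5
  d10 = d2/5 = 13/10
Walk from origin (0, 0):
  seg 1: right by d7 = 13/6 → (13/6, 0)
  seg 2: down by d9 = 89/5 → (13/6, -89/5)
  seg 3: up by d5 = 95 → (13/6, 386/5)
  seg 4: down by d2 = 13/2 → (13/6, 707/10)
  seg 5: left by d7 = 13/6 → (0, 707/10)
  seg 6: right by d5 = 95 → (95, 707/10)
  seg 7: right by d2 = 13/2 → (203/2, 707/10)

d5 = 95
d6 = 33
d7 = 13/6
d8 = 70
d9 = 89/5
d10 = 13/10
endpoint = (203/2, 707/10)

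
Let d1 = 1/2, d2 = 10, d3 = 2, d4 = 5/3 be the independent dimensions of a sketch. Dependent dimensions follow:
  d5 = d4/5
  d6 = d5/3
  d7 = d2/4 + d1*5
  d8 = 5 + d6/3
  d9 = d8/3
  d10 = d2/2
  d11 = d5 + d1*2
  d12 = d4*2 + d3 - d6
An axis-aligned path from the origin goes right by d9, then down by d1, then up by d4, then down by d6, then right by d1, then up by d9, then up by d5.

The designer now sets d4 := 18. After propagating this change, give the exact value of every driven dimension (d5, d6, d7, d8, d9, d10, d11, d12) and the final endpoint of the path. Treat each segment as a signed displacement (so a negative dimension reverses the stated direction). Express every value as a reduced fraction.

Apply edit: d4 := 18
  d5 = d4/5 = 18/5
  d6 = d5/3 = 6/5
  d7 = d2/4 + d1*5 = 5
  d8 = 5 + d6/3 = 27/5
  d9 = d8/3 = 9/5
  d10 = d2/2 = 5
  d11 = d5 + d1*2 = 23/5
  d12 = d4*2 + d3 - d6 = 184/5
Walk from origin (0, 0):
  seg 1: right by d9 = 9/5 → (9/5, 0)
  seg 2: down by d1 = 1/2 → (9/5, -1/2)
  seg 3: up by d4 = 18 → (9/5, 35/2)
  seg 4: down by d6 = 6/5 → (9/5, 163/10)
  seg 5: right by d1 = 1/2 → (23/10, 163/10)
  seg 6: up by d9 = 9/5 → (23/10, 181/10)
  seg 7: up by d5 = 18/5 → (23/10, 217/10)

d5 = 18/5
d6 = 6/5
d7 = 5
d8 = 27/5
d9 = 9/5
d10 = 5
d11 = 23/5
d12 = 184/5
endpoint = (23/10, 217/10)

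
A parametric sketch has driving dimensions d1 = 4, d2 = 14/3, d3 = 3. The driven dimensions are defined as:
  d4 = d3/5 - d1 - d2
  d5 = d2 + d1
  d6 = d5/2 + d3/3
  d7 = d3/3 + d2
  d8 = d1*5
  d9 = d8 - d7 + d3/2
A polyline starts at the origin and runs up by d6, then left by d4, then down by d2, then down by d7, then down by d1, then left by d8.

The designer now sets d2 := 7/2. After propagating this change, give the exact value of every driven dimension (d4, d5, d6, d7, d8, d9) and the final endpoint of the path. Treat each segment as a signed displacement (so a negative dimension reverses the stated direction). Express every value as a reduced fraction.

d4 = -69/10
d5 = 15/2
d6 = 19/4
d7 = 9/2
d8 = 20
d9 = 17
endpoint = (-131/10, -29/4)

Apply edit: d2 := 7/2
  d4 = d3/5 - d1 - d2 = -69/10
  d5 = d2 + d1 = 15/2
  d6 = d5/2 + d3/3 = 19/4
  d7 = d3/3 + d2 = 9/2
  d8 = d1*5 = 20
  d9 = d8 - d7 + d3/2 = 17
Walk from origin (0, 0):
  seg 1: up by d6 = 19/4 → (0, 19/4)
  seg 2: left by d4 = -69/10 → (69/10, 19/4)
  seg 3: down by d2 = 7/2 → (69/10, 5/4)
  seg 4: down by d7 = 9/2 → (69/10, -13/4)
  seg 5: down by d1 = 4 → (69/10, -29/4)
  seg 6: left by d8 = 20 → (-131/10, -29/4)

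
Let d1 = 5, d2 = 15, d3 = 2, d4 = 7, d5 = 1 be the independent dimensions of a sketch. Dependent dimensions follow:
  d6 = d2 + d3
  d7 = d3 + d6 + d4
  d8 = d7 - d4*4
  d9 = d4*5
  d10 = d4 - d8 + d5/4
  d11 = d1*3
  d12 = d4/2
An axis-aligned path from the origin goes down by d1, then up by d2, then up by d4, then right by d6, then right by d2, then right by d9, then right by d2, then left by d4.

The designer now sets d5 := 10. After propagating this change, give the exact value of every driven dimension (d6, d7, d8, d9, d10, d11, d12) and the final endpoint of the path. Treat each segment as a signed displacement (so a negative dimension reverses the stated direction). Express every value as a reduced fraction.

d6 = 17
d7 = 26
d8 = -2
d9 = 35
d10 = 23/2
d11 = 15
d12 = 7/2
endpoint = (75, 17)

Apply edit: d5 := 10
  d6 = d2 + d3 = 17
  d7 = d3 + d6 + d4 = 26
  d8 = d7 - d4*4 = -2
  d9 = d4*5 = 35
  d10 = d4 - d8 + d5/4 = 23/2
  d11 = d1*3 = 15
  d12 = d4/2 = 7/2
Walk from origin (0, 0):
  seg 1: down by d1 = 5 → (0, -5)
  seg 2: up by d2 = 15 → (0, 10)
  seg 3: up by d4 = 7 → (0, 17)
  seg 4: right by d6 = 17 → (17, 17)
  seg 5: right by d2 = 15 → (32, 17)
  seg 6: right by d9 = 35 → (67, 17)
  seg 7: right by d2 = 15 → (82, 17)
  seg 8: left by d4 = 7 → (75, 17)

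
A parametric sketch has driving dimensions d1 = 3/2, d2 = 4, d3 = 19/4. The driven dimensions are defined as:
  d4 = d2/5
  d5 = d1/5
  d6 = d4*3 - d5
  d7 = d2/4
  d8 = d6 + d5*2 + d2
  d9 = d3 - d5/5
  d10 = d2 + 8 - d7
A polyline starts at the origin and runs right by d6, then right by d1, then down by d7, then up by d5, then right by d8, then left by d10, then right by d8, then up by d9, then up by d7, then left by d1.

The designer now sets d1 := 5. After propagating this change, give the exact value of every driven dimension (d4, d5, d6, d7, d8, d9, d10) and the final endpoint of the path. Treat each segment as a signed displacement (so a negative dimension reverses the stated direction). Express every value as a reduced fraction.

Apply edit: d1 := 5
  d4 = d2/5 = 4/5
  d5 = d1/5 = 1
  d6 = d4*3 - d5 = 7/5
  d7 = d2/4 = 1
  d8 = d6 + d5*2 + d2 = 37/5
  d9 = d3 - d5/5 = 91/20
  d10 = d2 + 8 - d7 = 11
Walk from origin (0, 0):
  seg 1: right by d6 = 7/5 → (7/5, 0)
  seg 2: right by d1 = 5 → (32/5, 0)
  seg 3: down by d7 = 1 → (32/5, -1)
  seg 4: up by d5 = 1 → (32/5, 0)
  seg 5: right by d8 = 37/5 → (69/5, 0)
  seg 6: left by d10 = 11 → (14/5, 0)
  seg 7: right by d8 = 37/5 → (51/5, 0)
  seg 8: up by d9 = 91/20 → (51/5, 91/20)
  seg 9: up by d7 = 1 → (51/5, 111/20)
  seg 10: left by d1 = 5 → (26/5, 111/20)

d4 = 4/5
d5 = 1
d6 = 7/5
d7 = 1
d8 = 37/5
d9 = 91/20
d10 = 11
endpoint = (26/5, 111/20)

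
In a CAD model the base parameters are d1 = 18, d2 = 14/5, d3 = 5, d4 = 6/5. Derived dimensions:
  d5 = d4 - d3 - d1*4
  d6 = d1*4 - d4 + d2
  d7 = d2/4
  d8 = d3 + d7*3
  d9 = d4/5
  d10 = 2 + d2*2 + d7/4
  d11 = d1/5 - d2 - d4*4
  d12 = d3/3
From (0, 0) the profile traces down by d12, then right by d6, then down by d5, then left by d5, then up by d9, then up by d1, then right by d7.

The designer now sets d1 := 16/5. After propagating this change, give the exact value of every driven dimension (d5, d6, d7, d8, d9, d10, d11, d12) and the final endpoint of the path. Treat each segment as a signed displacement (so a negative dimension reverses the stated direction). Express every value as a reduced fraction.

Apply edit: d1 := 16/5
  d5 = d4 - d3 - d1*4 = -83/5
  d6 = d1*4 - d4 + d2 = 72/5
  d7 = d2/4 = 7/10
  d8 = d3 + d7*3 = 71/10
  d9 = d4/5 = 6/25
  d10 = 2 + d2*2 + d7/4 = 311/40
  d11 = d1/5 - d2 - d4*4 = -174/25
  d12 = d3/3 = 5/3
Walk from origin (0, 0):
  seg 1: down by d12 = 5/3 → (0, -5/3)
  seg 2: right by d6 = 72/5 → (72/5, -5/3)
  seg 3: down by d5 = -83/5 → (72/5, 224/15)
  seg 4: left by d5 = -83/5 → (31, 224/15)
  seg 5: up by d9 = 6/25 → (31, 1138/75)
  seg 6: up by d1 = 16/5 → (31, 1378/75)
  seg 7: right by d7 = 7/10 → (317/10, 1378/75)

d5 = -83/5
d6 = 72/5
d7 = 7/10
d8 = 71/10
d9 = 6/25
d10 = 311/40
d11 = -174/25
d12 = 5/3
endpoint = (317/10, 1378/75)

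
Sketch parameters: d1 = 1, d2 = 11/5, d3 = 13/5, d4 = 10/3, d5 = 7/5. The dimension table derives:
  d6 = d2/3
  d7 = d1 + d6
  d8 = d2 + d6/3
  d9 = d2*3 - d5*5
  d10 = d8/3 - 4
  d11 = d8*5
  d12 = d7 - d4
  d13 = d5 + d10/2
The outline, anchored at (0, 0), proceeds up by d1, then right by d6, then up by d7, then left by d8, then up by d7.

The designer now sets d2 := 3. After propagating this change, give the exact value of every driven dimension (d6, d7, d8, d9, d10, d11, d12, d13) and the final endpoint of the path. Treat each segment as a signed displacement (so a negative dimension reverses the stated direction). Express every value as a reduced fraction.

Apply edit: d2 := 3
  d6 = d2/3 = 1
  d7 = d1 + d6 = 2
  d8 = d2 + d6/3 = 10/3
  d9 = d2*3 - d5*5 = 2
  d10 = d8/3 - 4 = -26/9
  d11 = d8*5 = 50/3
  d12 = d7 - d4 = -4/3
  d13 = d5 + d10/2 = -2/45
Walk from origin (0, 0):
  seg 1: up by d1 = 1 → (0, 1)
  seg 2: right by d6 = 1 → (1, 1)
  seg 3: up by d7 = 2 → (1, 3)
  seg 4: left by d8 = 10/3 → (-7/3, 3)
  seg 5: up by d7 = 2 → (-7/3, 5)

d6 = 1
d7 = 2
d8 = 10/3
d9 = 2
d10 = -26/9
d11 = 50/3
d12 = -4/3
d13 = -2/45
endpoint = (-7/3, 5)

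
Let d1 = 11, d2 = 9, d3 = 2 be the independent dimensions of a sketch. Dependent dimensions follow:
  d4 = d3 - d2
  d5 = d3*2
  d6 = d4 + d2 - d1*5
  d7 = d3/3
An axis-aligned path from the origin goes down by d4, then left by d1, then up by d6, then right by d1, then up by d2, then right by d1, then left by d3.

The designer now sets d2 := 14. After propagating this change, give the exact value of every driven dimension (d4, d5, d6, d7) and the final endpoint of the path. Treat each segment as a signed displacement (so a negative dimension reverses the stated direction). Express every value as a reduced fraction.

d4 = -12
d5 = 4
d6 = -53
d7 = 2/3
endpoint = (9, -27)

Apply edit: d2 := 14
  d4 = d3 - d2 = -12
  d5 = d3*2 = 4
  d6 = d4 + d2 - d1*5 = -53
  d7 = d3/3 = 2/3
Walk from origin (0, 0):
  seg 1: down by d4 = -12 → (0, 12)
  seg 2: left by d1 = 11 → (-11, 12)
  seg 3: up by d6 = -53 → (-11, -41)
  seg 4: right by d1 = 11 → (0, -41)
  seg 5: up by d2 = 14 → (0, -27)
  seg 6: right by d1 = 11 → (11, -27)
  seg 7: left by d3 = 2 → (9, -27)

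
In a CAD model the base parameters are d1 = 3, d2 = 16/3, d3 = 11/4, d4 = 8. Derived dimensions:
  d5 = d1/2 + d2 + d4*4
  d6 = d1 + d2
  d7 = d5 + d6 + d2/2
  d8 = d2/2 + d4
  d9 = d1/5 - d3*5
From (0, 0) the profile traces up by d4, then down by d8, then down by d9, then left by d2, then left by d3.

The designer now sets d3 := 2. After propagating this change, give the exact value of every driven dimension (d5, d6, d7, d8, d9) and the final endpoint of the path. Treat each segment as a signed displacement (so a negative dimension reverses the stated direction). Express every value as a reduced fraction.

d5 = 233/6
d6 = 25/3
d7 = 299/6
d8 = 32/3
d9 = -47/5
endpoint = (-22/3, 101/15)

Apply edit: d3 := 2
  d5 = d1/2 + d2 + d4*4 = 233/6
  d6 = d1 + d2 = 25/3
  d7 = d5 + d6 + d2/2 = 299/6
  d8 = d2/2 + d4 = 32/3
  d9 = d1/5 - d3*5 = -47/5
Walk from origin (0, 0):
  seg 1: up by d4 = 8 → (0, 8)
  seg 2: down by d8 = 32/3 → (0, -8/3)
  seg 3: down by d9 = -47/5 → (0, 101/15)
  seg 4: left by d2 = 16/3 → (-16/3, 101/15)
  seg 5: left by d3 = 2 → (-22/3, 101/15)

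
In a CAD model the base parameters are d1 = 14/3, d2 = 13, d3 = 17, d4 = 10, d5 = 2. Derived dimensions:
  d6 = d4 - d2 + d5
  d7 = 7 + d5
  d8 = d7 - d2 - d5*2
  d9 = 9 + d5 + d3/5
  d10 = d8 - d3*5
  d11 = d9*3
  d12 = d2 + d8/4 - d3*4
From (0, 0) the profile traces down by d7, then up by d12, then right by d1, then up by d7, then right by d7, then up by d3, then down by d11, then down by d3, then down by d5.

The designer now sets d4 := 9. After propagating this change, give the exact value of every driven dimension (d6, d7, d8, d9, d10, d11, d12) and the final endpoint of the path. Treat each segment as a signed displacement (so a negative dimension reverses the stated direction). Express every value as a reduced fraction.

Apply edit: d4 := 9
  d6 = d4 - d2 + d5 = -2
  d7 = 7 + d5 = 9
  d8 = d7 - d2 - d5*2 = -8
  d9 = 9 + d5 + d3/5 = 72/5
  d10 = d8 - d3*5 = -93
  d11 = d9*3 = 216/5
  d12 = d2 + d8/4 - d3*4 = -57
Walk from origin (0, 0):
  seg 1: down by d7 = 9 → (0, -9)
  seg 2: up by d12 = -57 → (0, -66)
  seg 3: right by d1 = 14/3 → (14/3, -66)
  seg 4: up by d7 = 9 → (14/3, -57)
  seg 5: right by d7 = 9 → (41/3, -57)
  seg 6: up by d3 = 17 → (41/3, -40)
  seg 7: down by d11 = 216/5 → (41/3, -416/5)
  seg 8: down by d3 = 17 → (41/3, -501/5)
  seg 9: down by d5 = 2 → (41/3, -511/5)

d6 = -2
d7 = 9
d8 = -8
d9 = 72/5
d10 = -93
d11 = 216/5
d12 = -57
endpoint = (41/3, -511/5)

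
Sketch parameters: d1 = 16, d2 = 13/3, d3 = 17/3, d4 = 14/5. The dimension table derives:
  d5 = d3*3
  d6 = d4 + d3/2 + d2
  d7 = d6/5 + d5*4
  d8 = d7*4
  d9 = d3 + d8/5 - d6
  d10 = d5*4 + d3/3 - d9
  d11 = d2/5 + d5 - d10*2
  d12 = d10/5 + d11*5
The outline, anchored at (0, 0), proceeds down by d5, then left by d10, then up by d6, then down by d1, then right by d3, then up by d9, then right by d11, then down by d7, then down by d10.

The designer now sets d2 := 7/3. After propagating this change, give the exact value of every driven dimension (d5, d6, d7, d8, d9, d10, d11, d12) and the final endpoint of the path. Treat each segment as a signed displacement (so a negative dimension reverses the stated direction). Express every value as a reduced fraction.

Apply edit: d2 := 7/3
  d5 = d3*3 = 17
  d6 = d4 + d3/2 + d2 = 239/30
  d7 = d6/5 + d5*4 = 10439/150
  d8 = d7*4 = 20878/75
  d9 = d3 + d8/5 - d6 = 40031/750
  d10 = d5*4 + d3/3 - d9 = 37157/2250
  d11 = d2/5 + d5 - d10*2 = -17507/1125
  d12 = d10/5 + d11*5 = -838193/11250
Walk from origin (0, 0):
  seg 1: down by d5 = 17 → (0, -17)
  seg 2: left by d10 = 37157/2250 → (-37157/2250, -17)
  seg 3: up by d6 = 239/30 → (-37157/2250, -271/30)
  seg 4: down by d1 = 16 → (-37157/2250, -751/30)
  seg 5: right by d3 = 17/3 → (-24407/2250, -751/30)
  seg 6: up by d9 = 40031/750 → (-24407/2250, 10628/375)
  seg 7: right by d11 = -17507/1125 → (-19807/750, 10628/375)
  seg 8: down by d7 = 10439/150 → (-19807/750, -10313/250)
  seg 9: down by d10 = 37157/2250 → (-19807/750, -64987/1125)

d5 = 17
d6 = 239/30
d7 = 10439/150
d8 = 20878/75
d9 = 40031/750
d10 = 37157/2250
d11 = -17507/1125
d12 = -838193/11250
endpoint = (-19807/750, -64987/1125)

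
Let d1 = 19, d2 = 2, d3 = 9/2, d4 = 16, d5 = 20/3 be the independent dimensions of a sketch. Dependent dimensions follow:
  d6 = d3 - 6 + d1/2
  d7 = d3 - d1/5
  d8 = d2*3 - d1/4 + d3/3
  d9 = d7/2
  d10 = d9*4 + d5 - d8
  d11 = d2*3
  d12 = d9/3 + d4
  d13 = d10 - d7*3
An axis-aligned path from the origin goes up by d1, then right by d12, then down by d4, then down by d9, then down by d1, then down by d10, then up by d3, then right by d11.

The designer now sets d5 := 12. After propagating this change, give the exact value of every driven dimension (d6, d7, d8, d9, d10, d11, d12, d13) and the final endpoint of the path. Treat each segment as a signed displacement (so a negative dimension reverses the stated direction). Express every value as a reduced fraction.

d6 = 8
d7 = 7/10
d8 = 11/4
d9 = 7/20
d10 = 213/20
d11 = 6
d12 = 967/60
d13 = 171/20
endpoint = (1327/60, -45/2)

Apply edit: d5 := 12
  d6 = d3 - 6 + d1/2 = 8
  d7 = d3 - d1/5 = 7/10
  d8 = d2*3 - d1/4 + d3/3 = 11/4
  d9 = d7/2 = 7/20
  d10 = d9*4 + d5 - d8 = 213/20
  d11 = d2*3 = 6
  d12 = d9/3 + d4 = 967/60
  d13 = d10 - d7*3 = 171/20
Walk from origin (0, 0):
  seg 1: up by d1 = 19 → (0, 19)
  seg 2: right by d12 = 967/60 → (967/60, 19)
  seg 3: down by d4 = 16 → (967/60, 3)
  seg 4: down by d9 = 7/20 → (967/60, 53/20)
  seg 5: down by d1 = 19 → (967/60, -327/20)
  seg 6: down by d10 = 213/20 → (967/60, -27)
  seg 7: up by d3 = 9/2 → (967/60, -45/2)
  seg 8: right by d11 = 6 → (1327/60, -45/2)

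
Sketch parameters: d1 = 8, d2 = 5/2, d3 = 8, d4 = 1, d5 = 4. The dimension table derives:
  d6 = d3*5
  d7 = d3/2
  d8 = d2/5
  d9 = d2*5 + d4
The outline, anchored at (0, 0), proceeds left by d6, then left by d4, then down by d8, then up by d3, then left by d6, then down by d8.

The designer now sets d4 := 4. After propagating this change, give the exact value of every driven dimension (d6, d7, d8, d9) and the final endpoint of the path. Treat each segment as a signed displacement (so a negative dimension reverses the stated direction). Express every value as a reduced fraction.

Apply edit: d4 := 4
  d6 = d3*5 = 40
  d7 = d3/2 = 4
  d8 = d2/5 = 1/2
  d9 = d2*5 + d4 = 33/2
Walk from origin (0, 0):
  seg 1: left by d6 = 40 → (-40, 0)
  seg 2: left by d4 = 4 → (-44, 0)
  seg 3: down by d8 = 1/2 → (-44, -1/2)
  seg 4: up by d3 = 8 → (-44, 15/2)
  seg 5: left by d6 = 40 → (-84, 15/2)
  seg 6: down by d8 = 1/2 → (-84, 7)

d6 = 40
d7 = 4
d8 = 1/2
d9 = 33/2
endpoint = (-84, 7)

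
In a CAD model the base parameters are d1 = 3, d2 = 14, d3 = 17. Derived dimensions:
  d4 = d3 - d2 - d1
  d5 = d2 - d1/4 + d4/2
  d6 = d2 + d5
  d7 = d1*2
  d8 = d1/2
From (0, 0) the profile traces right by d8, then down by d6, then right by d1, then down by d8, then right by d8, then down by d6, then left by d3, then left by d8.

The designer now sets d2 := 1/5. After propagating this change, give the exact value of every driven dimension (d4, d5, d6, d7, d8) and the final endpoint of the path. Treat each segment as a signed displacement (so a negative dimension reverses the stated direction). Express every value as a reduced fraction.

d4 = 69/5
d5 = 127/20
d6 = 131/20
d7 = 6
d8 = 3/2
endpoint = (-25/2, -73/5)

Apply edit: d2 := 1/5
  d4 = d3 - d2 - d1 = 69/5
  d5 = d2 - d1/4 + d4/2 = 127/20
  d6 = d2 + d5 = 131/20
  d7 = d1*2 = 6
  d8 = d1/2 = 3/2
Walk from origin (0, 0):
  seg 1: right by d8 = 3/2 → (3/2, 0)
  seg 2: down by d6 = 131/20 → (3/2, -131/20)
  seg 3: right by d1 = 3 → (9/2, -131/20)
  seg 4: down by d8 = 3/2 → (9/2, -161/20)
  seg 5: right by d8 = 3/2 → (6, -161/20)
  seg 6: down by d6 = 131/20 → (6, -73/5)
  seg 7: left by d3 = 17 → (-11, -73/5)
  seg 8: left by d8 = 3/2 → (-25/2, -73/5)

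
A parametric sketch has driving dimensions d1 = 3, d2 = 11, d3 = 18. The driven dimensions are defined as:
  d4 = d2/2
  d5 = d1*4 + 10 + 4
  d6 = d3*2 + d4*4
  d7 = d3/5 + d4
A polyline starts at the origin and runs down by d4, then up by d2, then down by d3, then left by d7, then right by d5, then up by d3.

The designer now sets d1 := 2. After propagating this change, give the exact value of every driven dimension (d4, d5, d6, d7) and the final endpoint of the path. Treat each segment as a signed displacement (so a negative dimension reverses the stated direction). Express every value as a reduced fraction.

Apply edit: d1 := 2
  d4 = d2/2 = 11/2
  d5 = d1*4 + 10 + 4 = 22
  d6 = d3*2 + d4*4 = 58
  d7 = d3/5 + d4 = 91/10
Walk from origin (0, 0):
  seg 1: down by d4 = 11/2 → (0, -11/2)
  seg 2: up by d2 = 11 → (0, 11/2)
  seg 3: down by d3 = 18 → (0, -25/2)
  seg 4: left by d7 = 91/10 → (-91/10, -25/2)
  seg 5: right by d5 = 22 → (129/10, -25/2)
  seg 6: up by d3 = 18 → (129/10, 11/2)

d4 = 11/2
d5 = 22
d6 = 58
d7 = 91/10
endpoint = (129/10, 11/2)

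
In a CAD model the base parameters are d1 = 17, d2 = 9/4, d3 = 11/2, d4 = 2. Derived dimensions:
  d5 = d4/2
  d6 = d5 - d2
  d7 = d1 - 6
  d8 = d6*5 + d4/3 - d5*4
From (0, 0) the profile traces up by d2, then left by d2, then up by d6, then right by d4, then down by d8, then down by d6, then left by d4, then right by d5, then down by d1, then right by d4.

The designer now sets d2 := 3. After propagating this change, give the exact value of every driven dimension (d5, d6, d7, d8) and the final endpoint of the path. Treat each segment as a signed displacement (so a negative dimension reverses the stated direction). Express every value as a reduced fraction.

d5 = 1
d6 = -2
d7 = 11
d8 = -40/3
endpoint = (0, -2/3)

Apply edit: d2 := 3
  d5 = d4/2 = 1
  d6 = d5 - d2 = -2
  d7 = d1 - 6 = 11
  d8 = d6*5 + d4/3 - d5*4 = -40/3
Walk from origin (0, 0):
  seg 1: up by d2 = 3 → (0, 3)
  seg 2: left by d2 = 3 → (-3, 3)
  seg 3: up by d6 = -2 → (-3, 1)
  seg 4: right by d4 = 2 → (-1, 1)
  seg 5: down by d8 = -40/3 → (-1, 43/3)
  seg 6: down by d6 = -2 → (-1, 49/3)
  seg 7: left by d4 = 2 → (-3, 49/3)
  seg 8: right by d5 = 1 → (-2, 49/3)
  seg 9: down by d1 = 17 → (-2, -2/3)
  seg 10: right by d4 = 2 → (0, -2/3)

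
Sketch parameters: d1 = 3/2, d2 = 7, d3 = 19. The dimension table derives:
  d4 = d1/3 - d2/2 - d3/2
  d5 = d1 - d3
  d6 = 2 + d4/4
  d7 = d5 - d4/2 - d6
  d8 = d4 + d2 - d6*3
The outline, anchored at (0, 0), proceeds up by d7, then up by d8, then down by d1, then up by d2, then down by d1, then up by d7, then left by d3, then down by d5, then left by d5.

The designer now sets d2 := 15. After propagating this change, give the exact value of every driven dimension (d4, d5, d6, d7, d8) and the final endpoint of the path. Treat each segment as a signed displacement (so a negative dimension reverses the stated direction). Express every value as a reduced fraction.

d4 = -33/2
d5 = -35/2
d6 = -17/8
d7 = -57/8
d8 = 39/8
endpoint = (-3/2, 161/8)

Apply edit: d2 := 15
  d4 = d1/3 - d2/2 - d3/2 = -33/2
  d5 = d1 - d3 = -35/2
  d6 = 2 + d4/4 = -17/8
  d7 = d5 - d4/2 - d6 = -57/8
  d8 = d4 + d2 - d6*3 = 39/8
Walk from origin (0, 0):
  seg 1: up by d7 = -57/8 → (0, -57/8)
  seg 2: up by d8 = 39/8 → (0, -9/4)
  seg 3: down by d1 = 3/2 → (0, -15/4)
  seg 4: up by d2 = 15 → (0, 45/4)
  seg 5: down by d1 = 3/2 → (0, 39/4)
  seg 6: up by d7 = -57/8 → (0, 21/8)
  seg 7: left by d3 = 19 → (-19, 21/8)
  seg 8: down by d5 = -35/2 → (-19, 161/8)
  seg 9: left by d5 = -35/2 → (-3/2, 161/8)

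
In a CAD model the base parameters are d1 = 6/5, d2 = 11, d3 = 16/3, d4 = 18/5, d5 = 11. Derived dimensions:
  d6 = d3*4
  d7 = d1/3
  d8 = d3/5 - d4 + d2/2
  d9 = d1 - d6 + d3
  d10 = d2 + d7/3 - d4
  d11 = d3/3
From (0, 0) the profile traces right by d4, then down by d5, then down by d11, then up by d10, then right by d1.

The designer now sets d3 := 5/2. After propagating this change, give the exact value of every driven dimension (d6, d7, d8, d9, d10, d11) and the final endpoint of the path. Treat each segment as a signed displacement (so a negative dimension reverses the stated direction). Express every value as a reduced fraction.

d6 = 10
d7 = 2/5
d8 = 12/5
d9 = -63/10
d10 = 113/15
d11 = 5/6
endpoint = (24/5, -43/10)

Apply edit: d3 := 5/2
  d6 = d3*4 = 10
  d7 = d1/3 = 2/5
  d8 = d3/5 - d4 + d2/2 = 12/5
  d9 = d1 - d6 + d3 = -63/10
  d10 = d2 + d7/3 - d4 = 113/15
  d11 = d3/3 = 5/6
Walk from origin (0, 0):
  seg 1: right by d4 = 18/5 → (18/5, 0)
  seg 2: down by d5 = 11 → (18/5, -11)
  seg 3: down by d11 = 5/6 → (18/5, -71/6)
  seg 4: up by d10 = 113/15 → (18/5, -43/10)
  seg 5: right by d1 = 6/5 → (24/5, -43/10)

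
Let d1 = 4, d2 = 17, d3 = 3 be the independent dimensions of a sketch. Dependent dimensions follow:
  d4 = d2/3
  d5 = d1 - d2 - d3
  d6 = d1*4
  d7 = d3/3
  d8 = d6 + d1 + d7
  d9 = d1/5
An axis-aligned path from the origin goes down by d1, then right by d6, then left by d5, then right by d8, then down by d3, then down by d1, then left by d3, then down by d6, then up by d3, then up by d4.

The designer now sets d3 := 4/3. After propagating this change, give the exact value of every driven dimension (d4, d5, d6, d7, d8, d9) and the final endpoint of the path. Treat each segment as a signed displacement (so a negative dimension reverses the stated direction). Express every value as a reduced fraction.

d4 = 17/3
d5 = -43/3
d6 = 16
d7 = 4/9
d8 = 184/9
d9 = 4/5
endpoint = (445/9, -55/3)

Apply edit: d3 := 4/3
  d4 = d2/3 = 17/3
  d5 = d1 - d2 - d3 = -43/3
  d6 = d1*4 = 16
  d7 = d3/3 = 4/9
  d8 = d6 + d1 + d7 = 184/9
  d9 = d1/5 = 4/5
Walk from origin (0, 0):
  seg 1: down by d1 = 4 → (0, -4)
  seg 2: right by d6 = 16 → (16, -4)
  seg 3: left by d5 = -43/3 → (91/3, -4)
  seg 4: right by d8 = 184/9 → (457/9, -4)
  seg 5: down by d3 = 4/3 → (457/9, -16/3)
  seg 6: down by d1 = 4 → (457/9, -28/3)
  seg 7: left by d3 = 4/3 → (445/9, -28/3)
  seg 8: down by d6 = 16 → (445/9, -76/3)
  seg 9: up by d3 = 4/3 → (445/9, -24)
  seg 10: up by d4 = 17/3 → (445/9, -55/3)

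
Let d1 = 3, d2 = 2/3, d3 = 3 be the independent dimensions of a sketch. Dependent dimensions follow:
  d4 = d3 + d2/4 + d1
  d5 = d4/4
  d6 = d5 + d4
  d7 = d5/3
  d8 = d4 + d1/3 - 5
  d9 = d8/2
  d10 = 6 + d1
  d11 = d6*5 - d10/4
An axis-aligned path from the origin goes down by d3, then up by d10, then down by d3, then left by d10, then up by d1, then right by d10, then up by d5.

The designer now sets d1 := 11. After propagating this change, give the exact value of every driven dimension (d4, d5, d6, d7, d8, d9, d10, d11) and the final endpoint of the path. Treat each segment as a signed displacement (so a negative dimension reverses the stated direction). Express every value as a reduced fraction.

Apply edit: d1 := 11
  d4 = d3 + d2/4 + d1 = 85/6
  d5 = d4/4 = 85/24
  d6 = d5 + d4 = 425/24
  d7 = d5/3 = 85/72
  d8 = d4 + d1/3 - 5 = 77/6
  d9 = d8/2 = 77/12
  d10 = 6 + d1 = 17
  d11 = d6*5 - d10/4 = 2023/24
Walk from origin (0, 0):
  seg 1: down by d3 = 3 → (0, -3)
  seg 2: up by d10 = 17 → (0, 14)
  seg 3: down by d3 = 3 → (0, 11)
  seg 4: left by d10 = 17 → (-17, 11)
  seg 5: up by d1 = 11 → (-17, 22)
  seg 6: right by d10 = 17 → (0, 22)
  seg 7: up by d5 = 85/24 → (0, 613/24)

d4 = 85/6
d5 = 85/24
d6 = 425/24
d7 = 85/72
d8 = 77/6
d9 = 77/12
d10 = 17
d11 = 2023/24
endpoint = (0, 613/24)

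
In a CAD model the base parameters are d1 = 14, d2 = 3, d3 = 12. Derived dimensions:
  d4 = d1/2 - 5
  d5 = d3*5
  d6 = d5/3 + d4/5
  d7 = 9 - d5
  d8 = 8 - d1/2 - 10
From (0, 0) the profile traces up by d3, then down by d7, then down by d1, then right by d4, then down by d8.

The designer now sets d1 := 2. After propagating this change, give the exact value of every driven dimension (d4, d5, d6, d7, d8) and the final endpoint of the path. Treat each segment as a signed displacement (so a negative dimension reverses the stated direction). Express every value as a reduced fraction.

d4 = -4
d5 = 60
d6 = 96/5
d7 = -51
d8 = -3
endpoint = (-4, 64)

Apply edit: d1 := 2
  d4 = d1/2 - 5 = -4
  d5 = d3*5 = 60
  d6 = d5/3 + d4/5 = 96/5
  d7 = 9 - d5 = -51
  d8 = 8 - d1/2 - 10 = -3
Walk from origin (0, 0):
  seg 1: up by d3 = 12 → (0, 12)
  seg 2: down by d7 = -51 → (0, 63)
  seg 3: down by d1 = 2 → (0, 61)
  seg 4: right by d4 = -4 → (-4, 61)
  seg 5: down by d8 = -3 → (-4, 64)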